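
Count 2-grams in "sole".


Word: "sole" (length 4)
Number of 2-grams = length - 2 + 1 = 4 - 2 + 1
= 3


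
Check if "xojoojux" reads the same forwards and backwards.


Word: "xojoojux"
Reversed: "xujoojox"
Forward == Backward? xojoojux != xujoojox
Palindrome = No


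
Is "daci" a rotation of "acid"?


Word: "acid", Candidate: "daci"
Method: check if candidate is substring of word+word
"acidacid" contains "daci"? Yes
Is rotation = Yes


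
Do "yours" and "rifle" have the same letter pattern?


Pattern of "yours": [0, 1, 2, 3, 4]
Pattern of "rifle": [0, 1, 2, 3, 4]
Patterns match
Same pattern = Yes


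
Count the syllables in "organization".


Word: "organization"
Syllable breakdown: or | gan | i | za | tion
Counting: 5 parts
= 5 syllables


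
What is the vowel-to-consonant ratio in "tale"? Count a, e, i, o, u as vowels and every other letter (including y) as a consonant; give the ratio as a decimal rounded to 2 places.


Word: "tale"
Vowels (a,e,i,o,u): 2
Consonants: 2
Ratio = 2/2
= 1.00


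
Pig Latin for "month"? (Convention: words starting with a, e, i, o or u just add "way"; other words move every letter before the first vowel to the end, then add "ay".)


Word: "month"
Starts with consonant(s) → move to end, add 'ay'
Consonant cluster: "m"
Pig Latin = "onthmay"


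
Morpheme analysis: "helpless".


Word: "helpless"
Morphemes: help / -less
Each morpheme carries meaning
= 2 morphemes


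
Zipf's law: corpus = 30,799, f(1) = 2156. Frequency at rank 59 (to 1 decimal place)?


Zipf's law: f(r) = f(1) / r
f(1) = 2156
f(59) = 2156 / 59
= 36.5 occurrences


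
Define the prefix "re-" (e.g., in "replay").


Prefix: re-
Example: replay (re- + play)
Meaning = again


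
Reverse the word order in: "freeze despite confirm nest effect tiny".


Original: "freeze despite confirm nest effect tiny"
Words (1..n): freeze | despite | confirm | nest | effect | tiny
Reversed (n..1): tiny | effect | nest | confirm | despite | freeze
Result = "tiny effect nest confirm despite freeze"


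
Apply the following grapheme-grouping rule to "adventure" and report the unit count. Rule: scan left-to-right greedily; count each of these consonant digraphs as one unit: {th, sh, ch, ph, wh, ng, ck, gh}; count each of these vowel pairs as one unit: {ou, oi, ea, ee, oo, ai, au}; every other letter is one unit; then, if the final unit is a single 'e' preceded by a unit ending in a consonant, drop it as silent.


Word: "adventure" (9 letters)
Left-to-right scan:
  1. 'a' (letter)
  2. 'd' (letter)
  3. 'v' (letter)
  4. 'e' (letter)
  5. 'n' (letter)
  6. 't' (letter)
  7. 'u' (letter)
  8. 'r' (letter)
  9. 'e' (letter)
Units from scan: 9
Final unit is 'e' after a consonant -> drop as silent (-1)
Sound units = 8 units


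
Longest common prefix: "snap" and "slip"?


Word 1: "snap"
Word 2: "slip"
Comparing from start:
  Pos 0: 's' == 's'
  Pos 1: 'n' != 'l' (stop)
LCP = "s" (length 1)


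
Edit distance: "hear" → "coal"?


Word 1: "hear" (length 4)
Word 2: "coal" (length 4)
One optimal edit sequence (insert/delete/substitute each cost 1):
  1. substitute 'h' -> 'c'  (+1)
  2. substitute 'e' -> 'o'  (+1)
  3. keep 'a'
  4. substitute 'r' -> 'l'  (+1)
Total edit operations: 3
Edit distance = 3


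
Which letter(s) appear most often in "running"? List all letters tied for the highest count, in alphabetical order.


Word: "running"
Letter counts:
  'g': 1
  'i': 1
  'n': 3
  'r': 1
  'u': 1
Maximum count = 3
Most frequent = 'n' (3 times each)


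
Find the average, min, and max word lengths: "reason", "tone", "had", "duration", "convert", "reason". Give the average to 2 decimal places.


Lengths: "reason"=6, "tone"=4, "had"=3, "duration"=8, "convert"=7, "reason"=6
Sum = 34, Count = 6
Average = 34/6 = 5.67
= avg=5.67, min=3, max=8


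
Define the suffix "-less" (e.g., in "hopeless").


Suffix: -less
As in: hopeless -> hope + -less
Meaning = without


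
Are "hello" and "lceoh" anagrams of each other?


Word 1: "hello" → sorted: ehllo
Word 2: "lceoh" → sorted: cehlo
Same letters? ehllo != cehlo
Anagram = No


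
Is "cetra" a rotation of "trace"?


Word: "trace", Candidate: "cetra"
Method: check if candidate is substring of word+word
"tracetrace" contains "cetra"? Yes
Is rotation = Yes


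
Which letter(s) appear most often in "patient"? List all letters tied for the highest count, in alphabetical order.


Word: "patient"
Letter counts:
  'a': 1
  'e': 1
  'i': 1
  'n': 1
  'p': 1
  't': 2
Maximum count = 2
Most frequent = 't' (2 times each)


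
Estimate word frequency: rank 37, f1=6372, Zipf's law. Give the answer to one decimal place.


Zipf's law: f(r) = f(1) / r
f(1) = 6372
f(37) = 6372 / 37
= 172.2 occurrences


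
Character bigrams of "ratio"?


Word: "ratio" (length 5)
Number of bigrams = 5 - 2 + 1 = 4
  Position 0: "ra"
  Position 1: "at"
  Position 2: "ti"
  Position 3: "io"
Bigrams = "ra", "at", "ti", "io"


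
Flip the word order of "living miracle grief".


Original: "living miracle grief"
Words (1..n): living | miracle | grief
Reversed (n..1): grief | miracle | living
Result = "grief miracle living"


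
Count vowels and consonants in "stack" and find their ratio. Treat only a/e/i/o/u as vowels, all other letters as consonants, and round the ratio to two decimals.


Word: "stack"
Vowels (a,e,i,o,u): 1
Consonants: 4
Ratio = 1/4
= 0.25


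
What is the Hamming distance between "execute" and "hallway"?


Comparing character by character (same length = 7):
  Pos 0: 'e' vs 'h' !=
  Pos 1: 'x' vs 'a' !=
  Pos 2: 'e' vs 'l' !=
  Pos 3: 'c' vs 'l' !=
  Pos 4: 'u' vs 'w' !=
  Pos 5: 't' vs 'a' !=
  Pos 6: 'e' vs 'y' !=
Hamming distance = 7


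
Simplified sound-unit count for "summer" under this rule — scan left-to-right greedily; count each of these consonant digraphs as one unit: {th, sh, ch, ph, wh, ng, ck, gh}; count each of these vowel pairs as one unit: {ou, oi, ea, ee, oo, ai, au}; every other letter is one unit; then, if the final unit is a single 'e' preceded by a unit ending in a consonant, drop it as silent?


Word: "summer" (6 letters)
Left-to-right scan:
  1. 's' (letter)
  2. 'u' (letter)
  3. 'm' (letter)
  4. 'm' (letter)
  5. 'e' (letter)
  6. 'r' (letter)
Units from scan: 6
Sound units = 6 units


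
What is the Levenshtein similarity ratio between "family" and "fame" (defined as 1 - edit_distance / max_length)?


Word 1: "family" (length 6)
Word 2: "fame" (length 4)
One optimal edit sequence:
  1. keep 'f'
  2. keep 'a'
  3. keep 'm'
  4. delete 'i'  (+1)
  5. delete 'l'  (+1)
  6. substitute 'y' -> 'e'  (+1)
Edit distance = 3
Max length = max(6, 4) = 6
Similarity = 1 - 3/6
= 0.5000


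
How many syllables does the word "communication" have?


Word: "communication"
Syllable breakdown: com | mu | ni | ca | tion
Counting: 5 parts
= 5 syllables


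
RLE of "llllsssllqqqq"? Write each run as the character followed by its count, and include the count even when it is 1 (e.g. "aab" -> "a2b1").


String: "llllsssllqqqq"
Scanning for consecutive runs:
  'l' x 4
  's' x 3
  'l' x 2
  'q' x 4
RLE = "l4s3l2q4"


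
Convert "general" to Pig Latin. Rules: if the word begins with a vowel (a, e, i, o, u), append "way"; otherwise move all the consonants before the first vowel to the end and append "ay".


Word: "general"
Starts with consonant(s) → move to end, add 'ay'
Consonant cluster: "g"
Pig Latin = "eneralgay"


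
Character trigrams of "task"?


Word: "task" (length 4)
Number of trigrams = 4 - 3 + 1 = 2
  Position 0: "tas"
  Position 1: "ask"
Trigrams = "tas", "ask"


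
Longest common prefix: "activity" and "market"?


Word 1: "activity"
Word 2: "market"
Comparing from start:
  Pos 0: 'a' != 'm' (stop)
LCP = "" (length 0)


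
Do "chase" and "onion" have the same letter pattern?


Pattern of "chase": [0, 1, 2, 3, 4]
Pattern of "onion": [0, 1, 2, 0, 1]
Patterns do not match
Same pattern = No


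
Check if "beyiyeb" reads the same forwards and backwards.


Word: "beyiyeb"
Reversed: "beyiyeb"
Forward == Backward? beyiyeb == beyiyeb
Palindrome = Yes


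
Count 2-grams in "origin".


Word: "origin" (length 6)
Number of 2-grams = length - 2 + 1 = 6 - 2 + 1
= 5


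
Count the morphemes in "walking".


Word: "walking"
Morphemes: walk / -ing
Each morpheme carries meaning
= 2 morphemes


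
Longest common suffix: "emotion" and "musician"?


Word 1: "emotion"
Word 2: "musician"
Comparing from end:
  Pos -1: 'n' == 'n'
  Pos -2: 'o' != 'a' (stop)
LCS = "n" (length 1)


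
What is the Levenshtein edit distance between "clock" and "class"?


Word 1: "clock" (length 5)
Word 2: "class" (length 5)
One optimal edit sequence (insert/delete/substitute each cost 1):
  1. keep 'c'
  2. keep 'l'
  3. substitute 'o' -> 'a'  (+1)
  4. substitute 'c' -> 's'  (+1)
  5. substitute 'k' -> 's'  (+1)
Total edit operations: 3
Edit distance = 3


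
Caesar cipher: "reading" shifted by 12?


Word: "reading"
Shift: 12
Each letter → (letter + shift) mod 26:
  'r' (17) + 12 = 3 → 'd'
  'e' (4) + 12 = 16 → 'q'
  'a' (0) + 12 = 12 → 'm'
  'd' (3) + 12 = 15 → 'p'
  'i' (8) + 12 = 20 → 'u'
  'n' (13) + 12 = 25 → 'z'
  'g' (6) + 12 = 18 → 's'
Result = "dqmpuzs"


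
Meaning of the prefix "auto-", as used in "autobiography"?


Prefix: auto-
As in: autobiography -> auto- + biography
Meaning = self


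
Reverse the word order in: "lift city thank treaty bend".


Original: "lift city thank treaty bend"
Words (1..n): lift | city | thank | treaty | bend
Reversed (n..1): bend | treaty | thank | city | lift
Result = "bend treaty thank city lift"


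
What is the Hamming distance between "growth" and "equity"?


Comparing character by character (same length = 6):
  Pos 0: 'g' vs 'e' !=
  Pos 1: 'r' vs 'q' !=
  Pos 2: 'o' vs 'u' !=
  Pos 3: 'w' vs 'i' !=
  Pos 4: 't' vs 't' =
  Pos 5: 'h' vs 'y' !=
Hamming distance = 5


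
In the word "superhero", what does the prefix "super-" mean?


Prefix: super-
Example: superhero = super- + hero
Meaning = above / beyond


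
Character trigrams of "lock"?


Word: "lock" (length 4)
Number of trigrams = 4 - 3 + 1 = 2
  Position 0: "loc"
  Position 1: "ock"
Trigrams = "loc", "ock"


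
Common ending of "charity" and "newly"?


Word 1: "charity"
Word 2: "newly"
Comparing from end:
  Pos -1: 'y' == 'y'
  Pos -2: 't' != 'l' (stop)
LCS = "y" (length 1)


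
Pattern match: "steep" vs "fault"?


Pattern of "steep": [0, 1, 2, 2, 3]
Pattern of "fault": [0, 1, 2, 3, 4]
Patterns do not match
Same pattern = No


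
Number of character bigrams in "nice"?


Word: "nice" (length 4)
Number of 2-grams = length - 2 + 1 = 4 - 2 + 1
= 3


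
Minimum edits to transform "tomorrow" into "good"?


Word 1: "tomorrow" (length 8)
Word 2: "good" (length 4)
One optimal edit sequence (insert/delete/substitute each cost 1):
  1. delete 't'  (+1)
  2. delete 'o'  (+1)
  3. substitute 'm' -> 'g'  (+1)
  4. keep 'o'
  5. delete 'r'  (+1)
  6. delete 'r'  (+1)
  7. keep 'o'
  8. substitute 'w' -> 'd'  (+1)
Total edit operations: 6
Edit distance = 6


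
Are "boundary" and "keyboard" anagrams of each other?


Word 1: "boundary" → sorted: abdnoruy
Word 2: "keyboard" → sorted: abdekory
Same letters? abdnoruy != abdekory
Anagram = No


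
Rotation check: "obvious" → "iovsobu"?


Word: "obvious", Candidate: "iovsobu"
Method: check if candidate is substring of word+word
"obviousobvious" contains "iovsobu"? No
Is rotation = No


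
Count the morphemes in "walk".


Word: "walk"
Morphemes: walk
Each morpheme carries meaning
= 1 morpheme


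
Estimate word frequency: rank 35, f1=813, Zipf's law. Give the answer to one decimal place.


Zipf's law: f(r) = f(1) / r
f(1) = 813
f(35) = 813 / 35
= 23.2 occurrences


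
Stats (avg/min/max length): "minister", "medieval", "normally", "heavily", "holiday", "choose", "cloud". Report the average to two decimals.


Lengths: "minister"=8, "medieval"=8, "normally"=8, "heavily"=7, "holiday"=7, "choose"=6, "cloud"=5
Sum = 49, Count = 7
Average = 49/7 = 7.00
= avg=7.00, min=5, max=8


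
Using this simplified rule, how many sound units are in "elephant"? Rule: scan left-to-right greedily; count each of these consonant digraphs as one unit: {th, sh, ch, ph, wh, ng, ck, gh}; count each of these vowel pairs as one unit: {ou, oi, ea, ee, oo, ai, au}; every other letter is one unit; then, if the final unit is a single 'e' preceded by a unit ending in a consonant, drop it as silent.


Word: "elephant" (8 letters)
Left-to-right scan:
  [1] 'e' (letter)
  [2] 'l' (letter)
  [3] 'e' (letter)
  [4] 'ph' (digraph)
  [5] 'a' (letter)
  [6] 'n' (letter)
  [7] 't' (letter)
Units from scan: 7
Sound units = 7 units


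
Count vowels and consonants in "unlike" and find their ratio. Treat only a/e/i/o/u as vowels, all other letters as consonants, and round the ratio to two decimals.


Word: "unlike"
Vowels (a,e,i,o,u): 3
Consonants: 3
Ratio = 3/3
= 1.00


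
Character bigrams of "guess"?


Word: "guess" (length 5)
Number of bigrams = 5 - 2 + 1 = 4
  Position 0: "gu"
  Position 1: "ue"
  Position 2: "es"
  Position 3: "ss"
Bigrams = "gu", "ue", "es", "ss"


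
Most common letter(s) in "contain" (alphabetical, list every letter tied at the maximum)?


Word: "contain"
Letter counts:
  'a': 1
  'c': 1
  'i': 1
  'n': 2
  'o': 1
  't': 1
Maximum count = 2
Most frequent = 'n' (2 times each)


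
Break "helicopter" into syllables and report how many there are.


Word: "helicopter"
Syllable breakdown: hel | i | cop | ter
Counting: 4 parts
= 4 syllables


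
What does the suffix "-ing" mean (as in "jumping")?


Suffix: -ing
Example: jumping (jump + -ing)
Meaning = present participle


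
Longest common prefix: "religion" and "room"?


Word 1: "religion"
Word 2: "room"
Comparing from start:
  Pos 0: 'r' == 'r'
  Pos 1: 'e' != 'o' (stop)
LCP = "r" (length 1)


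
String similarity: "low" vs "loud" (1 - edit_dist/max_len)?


Word 1: "low" (length 3)
Word 2: "loud" (length 4)
One optimal edit sequence:
  1. keep 'l'
  2. keep 'o'
  3. insert 'u'  (+1)
  4. substitute 'w' -> 'd'  (+1)
Edit distance = 2
Max length = max(3, 4) = 4
Similarity = 1 - 2/4
= 0.5000


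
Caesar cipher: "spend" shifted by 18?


Word: "spend"
Shift: 18
Each letter → (letter + shift) mod 26:
  's' (18) + 18 = 10 → 'k'
  'p' (15) + 18 = 7 → 'h'
  'e' (4) + 18 = 22 → 'w'
  'n' (13) + 18 = 5 → 'f'
  'd' (3) + 18 = 21 → 'v'
Result = "khwfv"


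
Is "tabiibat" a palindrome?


Word: "tabiibat"
Reversed: "tabiibat"
Forward == Backward? tabiibat == tabiibat
Palindrome = Yes


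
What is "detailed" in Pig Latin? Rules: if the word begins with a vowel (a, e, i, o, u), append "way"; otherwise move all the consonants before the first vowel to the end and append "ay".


Word: "detailed"
Starts with consonant(s) → move to end, add 'ay'
Consonant cluster: "d"
Pig Latin = "etailedday"


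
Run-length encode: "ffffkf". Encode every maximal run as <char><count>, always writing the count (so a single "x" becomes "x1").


String: "ffffkf"
Scanning for consecutive runs:
  'f' x 4
  'k' x 1
  'f' x 1
RLE = "f4k1f1"


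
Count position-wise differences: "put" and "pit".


Comparing character by character (same length = 3):
  Pos 0: 'p' vs 'p' =
  Pos 1: 'u' vs 'i' !=
  Pos 2: 't' vs 't' =
Hamming distance = 1


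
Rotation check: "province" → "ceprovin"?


Word: "province", Candidate: "ceprovin"
Method: check if candidate is substring of word+word
"provinceprovince" contains "ceprovin"? Yes
Is rotation = Yes


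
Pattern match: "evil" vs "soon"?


Pattern of "evil": [0, 1, 2, 3]
Pattern of "soon": [0, 1, 1, 2]
Patterns do not match
Same pattern = No


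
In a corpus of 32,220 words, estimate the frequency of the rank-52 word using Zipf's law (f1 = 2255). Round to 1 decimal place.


Zipf's law: f(r) = f(1) / r
f(1) = 2255
f(52) = 2255 / 52
= 43.4 occurrences


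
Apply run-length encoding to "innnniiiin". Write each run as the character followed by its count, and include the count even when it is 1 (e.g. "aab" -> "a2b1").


String: "innnniiiin"
Scanning for consecutive runs:
  'i' x 1
  'n' x 4
  'i' x 4
  'n' x 1
RLE = "i1n4i4n1"


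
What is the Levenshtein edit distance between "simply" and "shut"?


Word 1: "simply" (length 6)
Word 2: "shut" (length 4)
One optimal edit sequence (insert/delete/substitute each cost 1):
  1. keep 's'
  2. delete 'i'  (+1)
  3. delete 'm'  (+1)
  4. substitute 'p' -> 'h'  (+1)
  5. substitute 'l' -> 'u'  (+1)
  6. substitute 'y' -> 't'  (+1)
Total edit operations: 5
Edit distance = 5


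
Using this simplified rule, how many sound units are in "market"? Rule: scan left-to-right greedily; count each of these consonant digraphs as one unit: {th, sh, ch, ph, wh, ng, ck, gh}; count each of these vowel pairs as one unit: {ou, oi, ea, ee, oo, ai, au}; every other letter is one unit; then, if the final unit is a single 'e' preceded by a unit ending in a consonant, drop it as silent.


Word: "market" (6 letters)
Left-to-right scan:
  [1] 'm' (letter)
  [2] 'a' (letter)
  [3] 'r' (letter)
  [4] 'k' (letter)
  [5] 'e' (letter)
  [6] 't' (letter)
Units from scan: 6
Sound units = 6 units


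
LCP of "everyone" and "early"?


Word 1: "everyone"
Word 2: "early"
Comparing from start:
  Pos 0: 'e' == 'e'
  Pos 1: 'v' != 'a' (stop)
LCP = "e" (length 1)


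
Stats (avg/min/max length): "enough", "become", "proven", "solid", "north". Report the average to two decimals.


Lengths: "enough"=6, "become"=6, "proven"=6, "solid"=5, "north"=5
Sum = 28, Count = 5
Average = 28/5 = 5.60
= avg=5.60, min=5, max=6


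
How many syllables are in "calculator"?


Word: "calculator"
Syllable breakdown: cal-cu-la-tor
Counting: 4 parts
= 4 syllables


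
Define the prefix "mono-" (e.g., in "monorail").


Prefix: mono-
Example: monorail = mono- + rail
Meaning = one


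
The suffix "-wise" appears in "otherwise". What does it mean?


Suffix: -wise
Example: otherwise (other + -wise)
Meaning = in the manner of


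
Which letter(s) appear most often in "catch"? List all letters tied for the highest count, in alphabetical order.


Word: "catch"
Letter counts:
  'a': 1
  'c': 2
  'h': 1
  't': 1
Maximum count = 2
Most frequent = 'c' (2 times each)


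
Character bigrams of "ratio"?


Word: "ratio" (length 5)
Number of bigrams = 5 - 2 + 1 = 4
  Position 0: "ra"
  Position 1: "at"
  Position 2: "ti"
  Position 3: "io"
Bigrams = "ra", "at", "ti", "io"


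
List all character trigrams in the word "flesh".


Word: "flesh" (length 5)
Number of trigrams = 5 - 3 + 1 = 3
  Position 0: "fle"
  Position 1: "les"
  Position 2: "esh"
Trigrams = "fle", "les", "esh"


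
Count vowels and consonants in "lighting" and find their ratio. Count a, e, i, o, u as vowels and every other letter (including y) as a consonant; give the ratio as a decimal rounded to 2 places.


Word: "lighting"
Vowels (a,e,i,o,u): 2
Consonants: 6
Ratio = 2/6
= 0.33


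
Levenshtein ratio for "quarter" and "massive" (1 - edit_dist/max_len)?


Word 1: "quarter" (length 7)
Word 2: "massive" (length 7)
One optimal edit sequence:
  1. substitute 'q' -> 'm'  (+1)
  2. substitute 'u' -> 'a'  (+1)
  3. substitute 'a' -> 's'  (+1)
  4. substitute 'r' -> 's'  (+1)
  5. substitute 't' -> 'i'  (+1)
  6. substitute 'e' -> 'v'  (+1)
  7. substitute 'r' -> 'e'  (+1)
Edit distance = 7
Max length = max(7, 7) = 7
Similarity = 1 - 7/7
= 0.0000


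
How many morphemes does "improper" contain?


Word: "improper"
Morphemes: im- + proper
Each morpheme carries meaning
= 2 morphemes


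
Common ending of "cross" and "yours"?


Word 1: "cross"
Word 2: "yours"
Comparing from end:
  Pos -1: 's' == 's'
  Pos -2: 's' != 'r' (stop)
LCS = "s" (length 1)


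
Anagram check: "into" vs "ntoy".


Word 1: "into" → sorted: inot
Word 2: "ntoy" → sorted: noty
Same letters? inot != noty
Anagram = No


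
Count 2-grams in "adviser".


Word: "adviser" (length 7)
Number of 2-grams = length - 2 + 1 = 7 - 2 + 1
= 6


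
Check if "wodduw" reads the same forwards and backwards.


Word: "wodduw"
Reversed: "wuddow"
Forward == Backward? wodduw != wuddow
Palindrome = No


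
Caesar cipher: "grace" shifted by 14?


Word: "grace"
Shift: 14
Each letter → (letter + shift) mod 26:
  'g' (6) + 14 = 20 → 'u'
  'r' (17) + 14 = 5 → 'f'
  'a' (0) + 14 = 14 → 'o'
  'c' (2) + 14 = 16 → 'q'
  'e' (4) + 14 = 18 → 's'
Result = "ufoqs"


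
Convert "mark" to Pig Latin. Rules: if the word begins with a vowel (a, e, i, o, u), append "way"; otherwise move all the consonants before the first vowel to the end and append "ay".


Word: "mark"
Starts with consonant(s) → move to end, add 'ay'
Consonant cluster: "m"
Pig Latin = "arkmay"


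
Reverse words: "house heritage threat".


Original: "house heritage threat"
Words (1..n): house | heritage | threat
Reversed (n..1): threat | heritage | house
Result = "threat heritage house"


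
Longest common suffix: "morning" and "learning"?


Word 1: "morning"
Word 2: "learning"
Comparing from end:
  Pos -1: 'g' == 'g'
  Pos -2: 'n' == 'n'
  Pos -3: 'i' == 'i'
  Pos -4: 'n' == 'n'
  Pos -5: 'r' == 'r'
  Pos -6: 'o' != 'a' (stop)
LCS = "rning" (length 5)


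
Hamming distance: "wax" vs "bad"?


Comparing character by character (same length = 3):
  Pos 0: 'w' vs 'b' !=
  Pos 1: 'a' vs 'a' =
  Pos 2: 'x' vs 'd' !=
Hamming distance = 2


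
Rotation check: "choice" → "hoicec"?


Word: "choice", Candidate: "hoicec"
Method: check if candidate is substring of word+word
"choicechoice" contains "hoicec"? Yes
Is rotation = Yes


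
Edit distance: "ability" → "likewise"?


Word 1: "ability" (length 7)
Word 2: "likewise" (length 8)
One optimal edit sequence (insert/delete/substitute each cost 1):
  1. insert 'l'  (+1)
  2. substitute 'a' -> 'i'  (+1)
  3. substitute 'b' -> 'k'  (+1)
  4. substitute 'i' -> 'e'  (+1)
  5. substitute 'l' -> 'w'  (+1)
  6. keep 'i'
  7. substitute 't' -> 's'  (+1)
  8. substitute 'y' -> 'e'  (+1)
Total edit operations: 7
Edit distance = 7


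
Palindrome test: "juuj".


Word: "juuj"
Reversed: "juuj"
Forward == Backward? juuj == juuj
Palindrome = Yes


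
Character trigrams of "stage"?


Word: "stage" (length 5)
Number of trigrams = 5 - 3 + 1 = 3
  Position 0: "sta"
  Position 1: "tag"
  Position 2: "age"
Trigrams = "sta", "tag", "age"


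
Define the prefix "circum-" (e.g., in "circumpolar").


Prefix: circum-
Example: circumpolar = circum- + polar
Meaning = around


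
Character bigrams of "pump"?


Word: "pump" (length 4)
Number of bigrams = 4 - 2 + 1 = 3
  Position 0: "pu"
  Position 1: "um"
  Position 2: "mp"
Bigrams = "pu", "um", "mp"


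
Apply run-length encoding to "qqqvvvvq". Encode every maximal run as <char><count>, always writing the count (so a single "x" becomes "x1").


String: "qqqvvvvq"
Scanning for consecutive runs:
  'q' x 3
  'v' x 4
  'q' x 1
RLE = "q3v4q1"


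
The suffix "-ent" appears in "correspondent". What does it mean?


Suffix: -ent
As in: correspondent -> correspond + -ent
Meaning = one who / that which


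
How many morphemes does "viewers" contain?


Word: "viewers"
Morphemes: view + -er + -s
Each morpheme carries meaning
= 3 morphemes


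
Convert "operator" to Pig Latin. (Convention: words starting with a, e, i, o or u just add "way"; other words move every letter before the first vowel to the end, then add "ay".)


Word: "operator"
Starts with vowel → add 'way'
Pig Latin = "operatorway"


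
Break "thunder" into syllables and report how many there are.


Word: "thunder"
Syllable breakdown: thun · der
Counting: 2 parts
= 2 syllables


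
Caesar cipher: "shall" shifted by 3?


Word: "shall"
Shift: 3
Each letter → (letter + shift) mod 26:
  's' (18) + 3 = 21 → 'v'
  'h' (7) + 3 = 10 → 'k'
  'a' (0) + 3 = 3 → 'd'
  'l' (11) + 3 = 14 → 'o'
  'l' (11) + 3 = 14 → 'o'
Result = "vkdoo"


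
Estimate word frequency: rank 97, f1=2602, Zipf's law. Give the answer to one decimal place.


Zipf's law: f(r) = f(1) / r
f(1) = 2602
f(97) = 2602 / 97
= 26.8 occurrences


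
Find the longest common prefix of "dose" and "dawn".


Word 1: "dose"
Word 2: "dawn"
Comparing from start:
  Pos 0: 'd' == 'd'
  Pos 1: 'o' != 'a' (stop)
LCP = "d" (length 1)


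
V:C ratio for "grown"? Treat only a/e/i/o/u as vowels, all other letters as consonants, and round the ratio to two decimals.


Word: "grown"
Vowels (a,e,i,o,u): 1
Consonants: 4
Ratio = 1/4
= 0.25


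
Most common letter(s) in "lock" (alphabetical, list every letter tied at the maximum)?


Word: "lock"
Letter counts:
  'c': 1
  'k': 1
  'l': 1
  'o': 1
Maximum count = 1
Most frequent = 'c', 'k', 'l', 'o' (1 time each)


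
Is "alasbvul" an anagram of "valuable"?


Word 1: "valuable" → sorted: aabelluv
Word 2: "alasbvul" → sorted: aabllsuv
Same letters? aabelluv != aabllsuv
Anagram = No


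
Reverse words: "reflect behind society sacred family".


Original: "reflect behind society sacred family"
Words (1..n): reflect | behind | society | sacred | family
Reversed (n..1): family | sacred | society | behind | reflect
Result = "family sacred society behind reflect"


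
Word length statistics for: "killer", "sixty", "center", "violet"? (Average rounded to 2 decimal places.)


Lengths: "killer"=6, "sixty"=5, "center"=6, "violet"=6
Sum = 23, Count = 4
Average = 23/4 = 5.75
= avg=5.75, min=5, max=6


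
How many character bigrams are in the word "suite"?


Word: "suite" (length 5)
Number of 2-grams = length - 2 + 1 = 5 - 2 + 1
= 4


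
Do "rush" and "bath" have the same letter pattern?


Pattern of "rush": [0, 1, 2, 3]
Pattern of "bath": [0, 1, 2, 3]
Patterns match
Same pattern = Yes


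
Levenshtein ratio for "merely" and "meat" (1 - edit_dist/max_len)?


Word 1: "merely" (length 6)
Word 2: "meat" (length 4)
One optimal edit sequence:
  1. keep 'm'
  2. delete 'e'  (+1)
  3. delete 'r'  (+1)
  4. keep 'e'
  5. substitute 'l' -> 'a'  (+1)
  6. substitute 'y' -> 't'  (+1)
Edit distance = 4
Max length = max(6, 4) = 6
Similarity = 1 - 4/6
= 0.3333


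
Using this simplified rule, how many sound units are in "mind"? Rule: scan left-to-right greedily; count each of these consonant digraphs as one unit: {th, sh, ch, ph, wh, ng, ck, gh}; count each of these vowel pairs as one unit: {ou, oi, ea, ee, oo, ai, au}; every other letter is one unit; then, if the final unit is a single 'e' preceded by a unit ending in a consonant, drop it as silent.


Word: "mind" (4 letters)
Left-to-right scan:
  (1) 'm' (letter)
  (2) 'i' (letter)
  (3) 'n' (letter)
  (4) 'd' (letter)
Units from scan: 4
Sound units = 4 units


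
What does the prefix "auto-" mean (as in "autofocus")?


Prefix: auto-
As in: autofocus -> auto- + focus
Meaning = self


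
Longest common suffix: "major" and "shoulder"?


Word 1: "major"
Word 2: "shoulder"
Comparing from end:
  Pos -1: 'r' == 'r'
  Pos -2: 'o' != 'e' (stop)
LCS = "r" (length 1)


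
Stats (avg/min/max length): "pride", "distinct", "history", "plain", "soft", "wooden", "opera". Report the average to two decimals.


Lengths: "pride"=5, "distinct"=8, "history"=7, "plain"=5, "soft"=4, "wooden"=6, "opera"=5
Sum = 40, Count = 7
Average = 40/7 = 5.71
= avg=5.71, min=4, max=8


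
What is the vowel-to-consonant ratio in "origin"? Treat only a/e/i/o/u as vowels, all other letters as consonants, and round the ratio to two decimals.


Word: "origin"
Vowels (a,e,i,o,u): 3
Consonants: 3
Ratio = 3/3
= 1.00


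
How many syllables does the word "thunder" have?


Word: "thunder"
Syllable breakdown: thun / der
Counting: 2 parts
= 2 syllables


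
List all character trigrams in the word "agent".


Word: "agent" (length 5)
Number of trigrams = 5 - 3 + 1 = 3
  Position 0: "age"
  Position 1: "gen"
  Position 2: "ent"
Trigrams = "age", "gen", "ent"


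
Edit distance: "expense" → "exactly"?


Word 1: "expense" (length 7)
Word 2: "exactly" (length 7)
One optimal edit sequence (insert/delete/substitute each cost 1):
  1. keep 'e'
  2. keep 'x'
  3. substitute 'p' -> 'a'  (+1)
  4. substitute 'e' -> 'c'  (+1)
  5. substitute 'n' -> 't'  (+1)
  6. substitute 's' -> 'l'  (+1)
  7. substitute 'e' -> 'y'  (+1)
Total edit operations: 5
Edit distance = 5


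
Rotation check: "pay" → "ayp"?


Word: "pay", Candidate: "ayp"
Method: check if candidate is substring of word+word
"paypay" contains "ayp"? Yes
Is rotation = Yes


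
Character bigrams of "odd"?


Word: "odd" (length 3)
Number of bigrams = 3 - 2 + 1 = 2
  Position 0: "od"
  Position 1: "dd"
Bigrams = "od", "dd"


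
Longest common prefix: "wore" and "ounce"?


Word 1: "wore"
Word 2: "ounce"
Comparing from start:
  Pos 0: 'w' != 'o' (stop)
LCP = "" (length 0)


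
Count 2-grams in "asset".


Word: "asset" (length 5)
Number of 2-grams = length - 2 + 1 = 5 - 2 + 1
= 4


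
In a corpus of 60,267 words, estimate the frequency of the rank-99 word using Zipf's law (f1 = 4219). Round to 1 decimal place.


Zipf's law: f(r) = f(1) / r
f(1) = 4219
f(99) = 4219 / 99
= 42.6 occurrences


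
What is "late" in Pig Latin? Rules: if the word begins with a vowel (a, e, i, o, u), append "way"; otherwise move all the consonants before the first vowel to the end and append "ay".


Word: "late"
Starts with consonant(s) → move to end, add 'ay'
Consonant cluster: "l"
Pig Latin = "atelay"


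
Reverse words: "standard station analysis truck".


Original: "standard station analysis truck"
Words (1..n): standard | station | analysis | truck
Reversed (n..1): truck | analysis | station | standard
Result = "truck analysis station standard"


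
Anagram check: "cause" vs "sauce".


Word 1: "cause" → sorted: acesu
Word 2: "sauce" → sorted: acesu
Same letters? acesu == acesu
Anagram = Yes


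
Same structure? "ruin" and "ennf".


Pattern of "ruin": [0, 1, 2, 3]
Pattern of "ennf": [0, 1, 1, 2]
Patterns do not match
Same pattern = No


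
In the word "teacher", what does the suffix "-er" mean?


Suffix: -er
Example: teacher (teach + -er)
Meaning = one who / more


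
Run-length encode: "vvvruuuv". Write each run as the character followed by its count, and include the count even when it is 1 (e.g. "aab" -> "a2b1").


String: "vvvruuuv"
Scanning for consecutive runs:
  'v' x 3
  'r' x 1
  'u' x 3
  'v' x 1
RLE = "v3r1u3v1"


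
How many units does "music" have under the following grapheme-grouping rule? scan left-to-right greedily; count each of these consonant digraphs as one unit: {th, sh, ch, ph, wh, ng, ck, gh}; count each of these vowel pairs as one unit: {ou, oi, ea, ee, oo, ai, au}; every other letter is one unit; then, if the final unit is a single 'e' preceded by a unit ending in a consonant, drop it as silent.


Word: "music" (5 letters)
Left-to-right scan:
  1. 'm' (letter)
  2. 'u' (letter)
  3. 's' (letter)
  4. 'i' (letter)
  5. 'c' (letter)
Units from scan: 5
Sound units = 5 units


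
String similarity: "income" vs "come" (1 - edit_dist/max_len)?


Word 1: "income" (length 6)
Word 2: "come" (length 4)
One optimal edit sequence:
  1. delete 'i'  (+1)
  2. delete 'n'  (+1)
  3. keep 'c'
  4. keep 'o'
  5. keep 'm'
  6. keep 'e'
Edit distance = 2
Max length = max(6, 4) = 6
Similarity = 1 - 2/6
= 0.6667


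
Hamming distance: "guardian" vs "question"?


Comparing character by character (same length = 8):
  Pos 0: 'g' vs 'q' !=
  Pos 1: 'u' vs 'u' =
  Pos 2: 'a' vs 'e' !=
  Pos 3: 'r' vs 's' !=
  Pos 4: 'd' vs 't' !=
  Pos 5: 'i' vs 'i' =
  Pos 6: 'a' vs 'o' !=
  Pos 7: 'n' vs 'n' =
Hamming distance = 5


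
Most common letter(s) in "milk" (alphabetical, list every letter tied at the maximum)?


Word: "milk"
Letter counts:
  'i': 1
  'k': 1
  'l': 1
  'm': 1
Maximum count = 1
Most frequent = 'i', 'k', 'l', 'm' (1 time each)


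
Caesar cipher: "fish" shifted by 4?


Word: "fish"
Shift: 4
Each letter → (letter + shift) mod 26:
  'f' (5) + 4 = 9 → 'j'
  'i' (8) + 4 = 12 → 'm'
  's' (18) + 4 = 22 → 'w'
  'h' (7) + 4 = 11 → 'l'
Result = "jmwl"


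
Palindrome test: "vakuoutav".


Word: "vakuoutav"
Reversed: "vatuoukav"
Forward == Backward? vakuoutav != vatuoukav
Palindrome = No


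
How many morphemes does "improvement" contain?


Word: "improvement"
Morphemes: improve + -ment
Each morpheme carries meaning
= 2 morphemes


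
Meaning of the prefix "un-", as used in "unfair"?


Prefix: un-
Example: unfair (un- + fair)
Meaning = not / reverse


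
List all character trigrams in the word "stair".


Word: "stair" (length 5)
Number of trigrams = 5 - 3 + 1 = 3
  Position 0: "sta"
  Position 1: "tai"
  Position 2: "air"
Trigrams = "sta", "tai", "air"


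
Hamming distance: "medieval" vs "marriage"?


Comparing character by character (same length = 8):
  Pos 0: 'm' vs 'm' =
  Pos 1: 'e' vs 'a' !=
  Pos 2: 'd' vs 'r' !=
  Pos 3: 'i' vs 'r' !=
  Pos 4: 'e' vs 'i' !=
  Pos 5: 'v' vs 'a' !=
  Pos 6: 'a' vs 'g' !=
  Pos 7: 'l' vs 'e' !=
Hamming distance = 7


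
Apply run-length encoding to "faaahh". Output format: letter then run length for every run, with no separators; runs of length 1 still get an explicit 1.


String: "faaahh"
Scanning for consecutive runs:
  'f' x 1
  'a' x 3
  'h' x 2
RLE = "f1a3h2"


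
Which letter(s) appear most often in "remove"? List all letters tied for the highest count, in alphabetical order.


Word: "remove"
Letter counts:
  'e': 2
  'm': 1
  'o': 1
  'r': 1
  'v': 1
Maximum count = 2
Most frequent = 'e' (2 times each)


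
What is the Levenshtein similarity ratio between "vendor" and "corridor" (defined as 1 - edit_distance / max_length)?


Word 1: "vendor" (length 6)
Word 2: "corridor" (length 8)
One optimal edit sequence:
  1. insert 'c'  (+1)
  2. insert 'o'  (+1)
  3. substitute 'v' -> 'r'  (+1)
  4. substitute 'e' -> 'r'  (+1)
  5. substitute 'n' -> 'i'  (+1)
  6. keep 'd'
  7. keep 'o'
  8. keep 'r'
Edit distance = 5
Max length = max(6, 8) = 8
Similarity = 1 - 5/8
= 0.3750


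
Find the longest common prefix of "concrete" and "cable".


Word 1: "concrete"
Word 2: "cable"
Comparing from start:
  Pos 0: 'c' == 'c'
  Pos 1: 'o' != 'a' (stop)
LCP = "c" (length 1)


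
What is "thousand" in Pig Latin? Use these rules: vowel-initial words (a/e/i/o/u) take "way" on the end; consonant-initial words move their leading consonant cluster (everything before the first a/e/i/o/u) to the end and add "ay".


Word: "thousand"
Starts with consonant(s) → move to end, add 'ay'
Consonant cluster: "th"
Pig Latin = "ousandthay"


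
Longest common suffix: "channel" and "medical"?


Word 1: "channel"
Word 2: "medical"
Comparing from end:
  Pos -1: 'l' == 'l'
  Pos -2: 'e' != 'a' (stop)
LCS = "l" (length 1)


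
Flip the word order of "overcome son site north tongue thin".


Original: "overcome son site north tongue thin"
Words (1..n): overcome | son | site | north | tongue | thin
Reversed (n..1): thin | tongue | north | site | son | overcome
Result = "thin tongue north site son overcome"


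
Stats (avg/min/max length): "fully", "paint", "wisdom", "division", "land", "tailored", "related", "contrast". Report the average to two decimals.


Lengths: "fully"=5, "paint"=5, "wisdom"=6, "division"=8, "land"=4, "tailored"=8, "related"=7, "contrast"=8
Sum = 51, Count = 8
Average = 51/8 = 6.38
= avg=6.38, min=4, max=8


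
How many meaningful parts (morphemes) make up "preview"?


Word: "preview"
Morphemes: pre- + view
Each morpheme carries meaning
= 2 morphemes


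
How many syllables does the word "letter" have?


Word: "letter"
Syllable breakdown: let · ter
Counting: 2 parts
= 2 syllables


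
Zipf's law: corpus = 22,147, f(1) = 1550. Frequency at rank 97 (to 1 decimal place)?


Zipf's law: f(r) = f(1) / r
f(1) = 1550
f(97) = 1550 / 97
= 16.0 occurrences


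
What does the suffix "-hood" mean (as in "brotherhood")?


Suffix: -hood
Example: brotherhood (brother + -hood)
Meaning = state / condition


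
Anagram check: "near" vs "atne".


Word 1: "near" → sorted: aenr
Word 2: "atne" → sorted: aent
Same letters? aenr != aent
Anagram = No


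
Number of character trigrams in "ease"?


Word: "ease" (length 4)
Number of 3-grams = length - 3 + 1 = 4 - 3 + 1
= 2


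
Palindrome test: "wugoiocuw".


Word: "wugoiocuw"
Reversed: "wucoioguw"
Forward == Backward? wugoiocuw != wucoioguw
Palindrome = No


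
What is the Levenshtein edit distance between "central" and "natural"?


Word 1: "central" (length 7)
Word 2: "natural" (length 7)
One optimal edit sequence (insert/delete/substitute each cost 1):
  1. substitute 'c' -> 'n'  (+1)
  2. substitute 'e' -> 'a'  (+1)
  3. substitute 'n' -> 't'  (+1)
  4. substitute 't' -> 'u'  (+1)
  5. keep 'r'
  6. keep 'a'
  7. keep 'l'
Total edit operations: 4
Edit distance = 4


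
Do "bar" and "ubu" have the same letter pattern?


Pattern of "bar": [0, 1, 2]
Pattern of "ubu": [0, 1, 0]
Patterns do not match
Same pattern = No


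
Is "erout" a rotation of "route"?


Word: "route", Candidate: "erout"
Method: check if candidate is substring of word+word
"routeroute" contains "erout"? Yes
Is rotation = Yes


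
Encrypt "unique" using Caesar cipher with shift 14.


Word: "unique"
Shift: 14
Each letter → (letter + shift) mod 26:
  'u' (20) + 14 = 8 → 'i'
  'n' (13) + 14 = 1 → 'b'
  'i' (8) + 14 = 22 → 'w'
  'q' (16) + 14 = 4 → 'e'
  'u' (20) + 14 = 8 → 'i'
  'e' (4) + 14 = 18 → 's'
Result = "ibweis"


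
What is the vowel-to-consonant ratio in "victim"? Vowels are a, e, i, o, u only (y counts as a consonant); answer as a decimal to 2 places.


Word: "victim"
Vowels (a,e,i,o,u): 2
Consonants: 4
Ratio = 2/4
= 0.50


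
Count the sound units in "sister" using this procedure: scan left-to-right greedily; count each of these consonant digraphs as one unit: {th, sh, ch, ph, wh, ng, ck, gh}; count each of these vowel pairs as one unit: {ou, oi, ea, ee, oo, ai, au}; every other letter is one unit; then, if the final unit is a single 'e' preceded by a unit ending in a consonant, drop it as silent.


Word: "sister" (6 letters)
Left-to-right scan:
  (1) 's' (letter)
  (2) 'i' (letter)
  (3) 's' (letter)
  (4) 't' (letter)
  (5) 'e' (letter)
  (6) 'r' (letter)
Units from scan: 6
Sound units = 6 units


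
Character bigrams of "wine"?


Word: "wine" (length 4)
Number of bigrams = 4 - 2 + 1 = 3
  Position 0: "wi"
  Position 1: "in"
  Position 2: "ne"
Bigrams = "wi", "in", "ne"


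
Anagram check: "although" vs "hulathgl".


Word 1: "although" → sorted: aghhlotu
Word 2: "hulathgl" → sorted: aghhlltu
Same letters? aghhlotu != aghhlltu
Anagram = No


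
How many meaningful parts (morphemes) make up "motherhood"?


Word: "motherhood"
Morphemes: mother | -hood
Each morpheme carries meaning
= 2 morphemes


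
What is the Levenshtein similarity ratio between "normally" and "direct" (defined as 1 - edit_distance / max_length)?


Word 1: "normally" (length 8)
Word 2: "direct" (length 6)
One optimal edit sequence:
  1. substitute 'n' -> 'd'  (+1)
  2. substitute 'o' -> 'i'  (+1)
  3. keep 'r'
  4. delete 'm'  (+1)
  5. delete 'a'  (+1)
  6. substitute 'l' -> 'e'  (+1)
  7. substitute 'l' -> 'c'  (+1)
  8. substitute 'y' -> 't'  (+1)
Edit distance = 7
Max length = max(8, 6) = 8
Similarity = 1 - 7/8
= 0.1250


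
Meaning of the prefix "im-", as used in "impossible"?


Prefix: im-
As in: impossible -> im- + possible
Meaning = not / into
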